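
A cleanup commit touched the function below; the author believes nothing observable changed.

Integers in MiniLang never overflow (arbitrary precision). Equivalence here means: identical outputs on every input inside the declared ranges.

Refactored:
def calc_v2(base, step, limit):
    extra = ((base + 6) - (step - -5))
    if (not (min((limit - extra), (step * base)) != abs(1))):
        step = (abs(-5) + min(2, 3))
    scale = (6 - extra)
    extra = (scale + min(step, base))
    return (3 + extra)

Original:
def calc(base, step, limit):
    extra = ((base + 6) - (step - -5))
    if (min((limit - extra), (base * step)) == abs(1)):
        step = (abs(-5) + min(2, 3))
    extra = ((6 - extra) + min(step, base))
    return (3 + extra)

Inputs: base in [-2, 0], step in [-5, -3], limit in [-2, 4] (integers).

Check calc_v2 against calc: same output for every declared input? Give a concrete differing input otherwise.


This is a faithful refactor — comparison usage differs, local variable names differ, boolean connective usage differs, statement counts differ, but the computed results match everywhere.
Spot check at base=-2, step=-4, limit=1 — calc: extra = 3; (min((limit - extra), (base * step)) == abs(1)) -> false; extra = -1; return 2. calc_v2: extra = 3; (not (min((limit - extra), (step * base)) != abs(1))) -> false; scale = 3; extra = -1; return 2. Both give 2.
Sweeping the whole domain (63 inputs) finds no disagreement.
verdict: equivalent


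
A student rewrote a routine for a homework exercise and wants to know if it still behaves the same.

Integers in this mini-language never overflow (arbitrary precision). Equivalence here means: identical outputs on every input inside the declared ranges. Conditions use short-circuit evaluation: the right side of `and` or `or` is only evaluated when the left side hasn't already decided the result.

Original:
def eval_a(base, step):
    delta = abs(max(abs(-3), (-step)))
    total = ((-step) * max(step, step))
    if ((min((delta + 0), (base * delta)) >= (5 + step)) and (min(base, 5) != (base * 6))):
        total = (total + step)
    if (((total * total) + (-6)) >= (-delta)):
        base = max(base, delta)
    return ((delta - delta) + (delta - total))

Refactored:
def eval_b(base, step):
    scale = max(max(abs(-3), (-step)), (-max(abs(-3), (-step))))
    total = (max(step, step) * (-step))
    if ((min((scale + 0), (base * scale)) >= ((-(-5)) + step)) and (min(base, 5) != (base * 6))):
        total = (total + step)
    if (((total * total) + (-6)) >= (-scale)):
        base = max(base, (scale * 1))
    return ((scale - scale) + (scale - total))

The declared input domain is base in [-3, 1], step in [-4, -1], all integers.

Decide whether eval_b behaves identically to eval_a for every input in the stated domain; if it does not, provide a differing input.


Although min/max/abs usage differs; and arithmetic usage differs; and local variable names differ; and constant usage differs, 20/20 inputs agree.
verdict: equivalent


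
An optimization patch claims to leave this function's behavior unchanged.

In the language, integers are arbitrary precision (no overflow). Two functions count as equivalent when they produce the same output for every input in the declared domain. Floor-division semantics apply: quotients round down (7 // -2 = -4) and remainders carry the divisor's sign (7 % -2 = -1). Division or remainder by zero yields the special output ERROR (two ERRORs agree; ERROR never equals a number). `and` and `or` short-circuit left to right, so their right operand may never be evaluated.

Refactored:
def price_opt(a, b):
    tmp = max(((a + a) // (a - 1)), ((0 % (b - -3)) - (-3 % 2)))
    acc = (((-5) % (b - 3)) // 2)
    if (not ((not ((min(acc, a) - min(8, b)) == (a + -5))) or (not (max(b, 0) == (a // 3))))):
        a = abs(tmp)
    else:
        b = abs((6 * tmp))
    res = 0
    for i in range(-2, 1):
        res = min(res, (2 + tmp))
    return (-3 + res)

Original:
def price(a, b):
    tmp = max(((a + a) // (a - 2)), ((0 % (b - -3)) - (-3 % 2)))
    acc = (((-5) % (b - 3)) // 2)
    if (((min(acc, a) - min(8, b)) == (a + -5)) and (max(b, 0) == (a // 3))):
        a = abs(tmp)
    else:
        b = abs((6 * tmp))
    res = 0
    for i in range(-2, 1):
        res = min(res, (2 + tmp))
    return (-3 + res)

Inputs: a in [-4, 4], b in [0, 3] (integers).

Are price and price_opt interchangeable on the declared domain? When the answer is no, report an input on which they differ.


Consider the input a=1, b=0.
price: tmp=-1, then acc=-1, then (((min(acc, a) - min(8, b)) == (a + -5)) and (max(b, 0) == (a // 3))) is false, then b=6, then res=0, then (i=-2), then res=0, then (i=-1), then res=0, then (i=0), then res=0, then returns -3
price_opt: a zero divisor aborts: ERROR
-3 vs ERROR — the two versions disagree here.
verdict: not equivalent; witness: a=1, b=0


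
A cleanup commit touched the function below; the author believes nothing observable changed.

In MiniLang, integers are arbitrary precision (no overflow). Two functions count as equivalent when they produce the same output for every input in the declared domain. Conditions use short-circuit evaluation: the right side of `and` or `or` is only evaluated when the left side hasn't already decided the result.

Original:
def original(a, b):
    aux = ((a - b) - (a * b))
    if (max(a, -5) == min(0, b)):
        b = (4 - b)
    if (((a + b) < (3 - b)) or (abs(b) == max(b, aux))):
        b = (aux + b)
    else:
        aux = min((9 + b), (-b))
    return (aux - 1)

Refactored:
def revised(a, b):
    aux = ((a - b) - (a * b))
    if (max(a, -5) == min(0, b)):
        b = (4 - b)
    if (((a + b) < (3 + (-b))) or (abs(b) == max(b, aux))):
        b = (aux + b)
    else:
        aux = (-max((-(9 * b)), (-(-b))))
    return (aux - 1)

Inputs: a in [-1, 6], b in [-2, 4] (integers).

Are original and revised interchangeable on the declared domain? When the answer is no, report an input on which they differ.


Evaluate both at a=5, b=-1.
original: aux=11, then (max(a, -5) == min(0, b)) is false, then (((a + b) < (3 - b)) or (abs(b) == max(b, aux))) is false, then aux=1, then returns 0
revised: aux=11, then (max(a, -5) == min(0, b)) is false, then (((a + b) < (3 + (-b))) or (abs(b) == max(b, aux))) is false, then aux=-9, then returns -10
0 != -10, so the rewrite changes behavior.
verdict: not equivalent; witness: a=5, b=-1


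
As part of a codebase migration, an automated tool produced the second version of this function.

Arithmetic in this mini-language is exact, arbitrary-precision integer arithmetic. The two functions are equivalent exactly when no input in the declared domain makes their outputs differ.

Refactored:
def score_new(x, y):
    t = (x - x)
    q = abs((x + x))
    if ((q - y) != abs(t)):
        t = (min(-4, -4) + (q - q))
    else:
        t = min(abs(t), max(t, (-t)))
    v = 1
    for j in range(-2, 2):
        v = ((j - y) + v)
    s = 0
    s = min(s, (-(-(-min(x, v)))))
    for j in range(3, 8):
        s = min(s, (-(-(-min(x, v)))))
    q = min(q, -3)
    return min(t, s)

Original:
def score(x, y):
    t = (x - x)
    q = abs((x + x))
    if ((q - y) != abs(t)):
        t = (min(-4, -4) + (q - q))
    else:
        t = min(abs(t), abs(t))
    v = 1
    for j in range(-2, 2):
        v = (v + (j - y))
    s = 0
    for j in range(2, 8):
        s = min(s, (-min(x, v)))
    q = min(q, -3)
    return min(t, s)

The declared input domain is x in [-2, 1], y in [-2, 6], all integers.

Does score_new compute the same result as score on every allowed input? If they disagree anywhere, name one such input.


Side by side, the visible changes include: min/max/abs usage differs, plus statement counts differ, plus loop structure differs.
As a probe, take x=0, y=-2: score runs t=0, then q=0, then ((q - y) != abs(t)) is true, then t=-4, then v=1, then (j=-2), then v=1, then (j=-1), then v=2, then (j=0), then v=4, then (j=1), then v=7, then s=0, then (j=2), then s=0, then (j=3), then s=0, then (j=4), then s=0, then (j=5), then s=0, then (j=6), then s=0, then (j=7), then s=0, then q=-3, then returns -4; score_new runs t=0, then q=0, then ((q - y) != abs(t)) is true, then t=-4, then v=1, then (j=-2), then v=1, then (j=-1), then v=2, then (j=0), then v=4, then (j=1), then v=7, then s=0, then s=0, then (j=3), then s=0, then (j=4), then s=0, then (j=5), then s=0, then (j=6), then s=0, then (j=7), then s=0, then q=-3, then returns -4; both end at -4.
Checked all 36 inputs in the declared domain: the outputs agree on every one.
verdict: equivalent


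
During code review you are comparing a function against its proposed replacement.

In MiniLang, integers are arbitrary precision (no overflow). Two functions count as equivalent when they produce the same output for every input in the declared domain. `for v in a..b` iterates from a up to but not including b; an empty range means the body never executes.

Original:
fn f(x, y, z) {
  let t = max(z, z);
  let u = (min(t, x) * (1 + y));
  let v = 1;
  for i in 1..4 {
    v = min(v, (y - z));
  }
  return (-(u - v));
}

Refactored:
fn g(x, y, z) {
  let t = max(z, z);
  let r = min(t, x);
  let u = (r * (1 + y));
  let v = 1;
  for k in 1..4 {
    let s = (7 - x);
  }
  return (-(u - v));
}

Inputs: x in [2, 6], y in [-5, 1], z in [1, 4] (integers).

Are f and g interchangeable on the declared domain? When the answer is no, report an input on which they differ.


There is a counterexample at x=2, y=-5, z=1: -2 on one side, 5 on the other.
f: t := 1 | u := -4 | v := 1 | iter i=1: | v := -6 | iter i=2: | v := -6 | iter i=3: | v := -6 | result -2
g: t := 1 | r := 1 | u := -4 | v := 1 | iter k=1: | s := 5 | iter k=2: | s := 5 | iter k=3: | s := 5 | result 5
verdict: not equivalent; witness: x=2, y=-5, z=1


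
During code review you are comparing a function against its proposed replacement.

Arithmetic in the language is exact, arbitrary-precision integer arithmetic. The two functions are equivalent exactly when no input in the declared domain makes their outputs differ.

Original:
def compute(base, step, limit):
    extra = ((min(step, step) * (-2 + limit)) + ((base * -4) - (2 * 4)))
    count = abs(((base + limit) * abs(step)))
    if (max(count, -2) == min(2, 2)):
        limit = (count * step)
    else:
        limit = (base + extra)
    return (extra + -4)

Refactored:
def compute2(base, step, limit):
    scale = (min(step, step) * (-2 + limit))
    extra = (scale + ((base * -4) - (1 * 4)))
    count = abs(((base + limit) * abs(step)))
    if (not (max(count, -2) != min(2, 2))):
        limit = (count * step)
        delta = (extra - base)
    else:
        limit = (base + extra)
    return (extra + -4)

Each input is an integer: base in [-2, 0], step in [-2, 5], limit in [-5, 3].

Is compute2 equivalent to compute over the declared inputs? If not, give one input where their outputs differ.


These are not equivalent — on base=-2, step=-2, limit=-5 the outputs split (10 vs 14).
compute: extra=14, then count=14, then (max(count, -2) == min(2, 2)) is false, then limit=12, then returns 10
compute2: scale=14, then extra=18, then count=14, then (not (max(count, -2) != min(2, 2))) is false, then limit=16, then returns 14
verdict: not equivalent; witness: base=-2, step=-2, limit=-5


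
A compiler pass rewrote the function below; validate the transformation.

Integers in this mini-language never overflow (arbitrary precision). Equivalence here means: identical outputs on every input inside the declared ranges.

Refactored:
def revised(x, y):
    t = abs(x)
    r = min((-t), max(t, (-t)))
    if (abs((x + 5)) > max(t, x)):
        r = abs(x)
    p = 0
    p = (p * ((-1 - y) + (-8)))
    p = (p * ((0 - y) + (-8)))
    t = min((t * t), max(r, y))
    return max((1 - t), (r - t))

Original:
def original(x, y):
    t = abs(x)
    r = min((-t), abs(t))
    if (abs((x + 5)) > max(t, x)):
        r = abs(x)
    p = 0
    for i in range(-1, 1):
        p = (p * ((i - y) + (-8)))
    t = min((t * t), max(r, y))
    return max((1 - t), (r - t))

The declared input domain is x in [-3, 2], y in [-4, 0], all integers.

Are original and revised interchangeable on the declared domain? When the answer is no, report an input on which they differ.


Changes here: constant usage differs, plus arithmetic usage differs, plus loop structure differs, plus local variable names differ, plus min/max/abs usage differs; the full 30-point sweep finds no disagreement.
verdict: equivalent


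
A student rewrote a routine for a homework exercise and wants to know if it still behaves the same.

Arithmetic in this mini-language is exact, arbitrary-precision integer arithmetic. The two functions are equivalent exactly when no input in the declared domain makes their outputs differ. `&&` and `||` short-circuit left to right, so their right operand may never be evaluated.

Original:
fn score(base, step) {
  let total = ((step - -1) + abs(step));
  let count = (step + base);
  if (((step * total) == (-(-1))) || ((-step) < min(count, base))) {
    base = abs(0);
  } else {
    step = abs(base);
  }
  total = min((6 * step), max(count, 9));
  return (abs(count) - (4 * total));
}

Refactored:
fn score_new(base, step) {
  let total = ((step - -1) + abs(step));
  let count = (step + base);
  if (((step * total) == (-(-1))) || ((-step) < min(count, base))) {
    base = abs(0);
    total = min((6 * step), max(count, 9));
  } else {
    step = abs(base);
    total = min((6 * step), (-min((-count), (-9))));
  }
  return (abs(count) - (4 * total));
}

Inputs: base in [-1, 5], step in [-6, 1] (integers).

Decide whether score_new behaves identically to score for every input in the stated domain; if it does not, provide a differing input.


This is a faithful refactor — constant usage differs; and statement counts differ; and min/max/abs usage differs; and arithmetic usage differs, but the computed results match everywhere.
Tracing base=5, step=-3: score: total := 1 | count := 2 | (((step * total) == (-(-1))) || ((-step) < min(count, base))): false | step := 5 | total := 9 | result -34 | score_new: total := 1 | count := 2 | (((step * total) == (-(-1))) || ((-step) < min(count, base))): false | step := 5 | total := 9 | result -34 — matching result -34.
An exhaustive pass over the 56 declared inputs shows identical outputs.
verdict: equivalent


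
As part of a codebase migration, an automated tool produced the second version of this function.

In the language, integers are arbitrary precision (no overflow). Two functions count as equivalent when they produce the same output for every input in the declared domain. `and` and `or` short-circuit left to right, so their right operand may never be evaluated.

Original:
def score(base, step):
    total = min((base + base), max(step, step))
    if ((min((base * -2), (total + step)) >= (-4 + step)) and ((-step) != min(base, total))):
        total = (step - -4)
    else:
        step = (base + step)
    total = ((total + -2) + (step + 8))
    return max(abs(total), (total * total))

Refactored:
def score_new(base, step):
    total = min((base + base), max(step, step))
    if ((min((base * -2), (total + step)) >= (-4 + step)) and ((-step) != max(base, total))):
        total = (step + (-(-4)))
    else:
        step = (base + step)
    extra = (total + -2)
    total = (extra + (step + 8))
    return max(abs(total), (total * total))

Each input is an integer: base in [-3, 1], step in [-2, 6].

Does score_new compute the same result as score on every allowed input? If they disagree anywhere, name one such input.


base=-2, step=2 yields 196 from score but 4 from score_new.
verdict: not equivalent; witness: base=-2, step=2


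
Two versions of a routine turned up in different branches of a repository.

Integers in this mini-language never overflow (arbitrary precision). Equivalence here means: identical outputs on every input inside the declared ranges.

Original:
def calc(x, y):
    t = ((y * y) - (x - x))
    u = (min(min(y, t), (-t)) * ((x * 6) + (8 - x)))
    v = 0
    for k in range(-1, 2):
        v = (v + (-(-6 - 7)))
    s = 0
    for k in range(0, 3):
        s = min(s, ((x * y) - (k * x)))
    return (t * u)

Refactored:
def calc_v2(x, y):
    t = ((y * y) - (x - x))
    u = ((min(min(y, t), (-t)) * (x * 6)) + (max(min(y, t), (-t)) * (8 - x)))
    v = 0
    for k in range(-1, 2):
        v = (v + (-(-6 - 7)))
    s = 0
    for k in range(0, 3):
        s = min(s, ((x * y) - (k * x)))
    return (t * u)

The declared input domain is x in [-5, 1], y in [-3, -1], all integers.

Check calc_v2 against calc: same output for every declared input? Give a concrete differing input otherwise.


Run the pair on x=-5, y=-3.
calc: t becomes 9; next u becomes 153; next v becomes 0; next at k=-1:; next v becomes 13; next at k=0:; next v becomes 26; next at k=1:; next v becomes 39; next s becomes 0; next at k=0:; next s becomes 0; next at k=1:; next s becomes 0; next at k=2:; next s becomes 0; next final value 1377
calc_v2: t becomes 9; next u becomes 231; next v becomes 0; next at k=-1:; next v becomes 13; next at k=0:; next v becomes 26; next at k=1:; next v becomes 39; next s becomes 0; next at k=0:; next s becomes 0; next at k=1:; next s becomes 0; next at k=2:; next s becomes 0; next final value 2079
1377 against 2079: the behavior changed.
verdict: not equivalent; witness: x=-5, y=-3


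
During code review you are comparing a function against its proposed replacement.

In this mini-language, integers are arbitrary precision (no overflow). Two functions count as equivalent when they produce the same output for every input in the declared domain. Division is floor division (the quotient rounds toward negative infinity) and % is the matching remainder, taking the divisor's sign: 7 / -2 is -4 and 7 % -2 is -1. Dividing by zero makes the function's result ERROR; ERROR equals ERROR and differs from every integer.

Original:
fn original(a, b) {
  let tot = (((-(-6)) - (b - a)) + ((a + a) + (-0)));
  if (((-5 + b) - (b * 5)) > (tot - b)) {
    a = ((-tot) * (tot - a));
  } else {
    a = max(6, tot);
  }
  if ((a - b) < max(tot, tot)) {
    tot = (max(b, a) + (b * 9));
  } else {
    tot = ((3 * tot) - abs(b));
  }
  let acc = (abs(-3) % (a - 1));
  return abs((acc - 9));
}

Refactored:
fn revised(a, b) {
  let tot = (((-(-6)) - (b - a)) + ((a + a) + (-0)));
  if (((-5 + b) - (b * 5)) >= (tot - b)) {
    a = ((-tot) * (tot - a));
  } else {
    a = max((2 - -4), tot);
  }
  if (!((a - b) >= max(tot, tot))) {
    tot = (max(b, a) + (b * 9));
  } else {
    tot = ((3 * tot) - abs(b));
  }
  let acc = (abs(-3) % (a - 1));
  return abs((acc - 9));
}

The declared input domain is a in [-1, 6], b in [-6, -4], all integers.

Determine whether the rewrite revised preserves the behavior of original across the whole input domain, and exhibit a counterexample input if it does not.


Run the pair on a=-1, b=-4.
original: tot = 7; (((-5 + b) - (b * 5)) > (tot - b)) -> false; a = 7; ((a - b) < max(tot, tot)) -> false; tot = 17; acc = 3; return 6
revised: tot = 7; (((-5 + b) - (b * 5)) >= (tot - b)) -> true; a = -56; (!((a - b) >= max(tot, tot))) -> true; tot = -40; acc = -54; return 63
6 != 63, so the rewrite changes behavior.
verdict: not equivalent; witness: a=-1, b=-4


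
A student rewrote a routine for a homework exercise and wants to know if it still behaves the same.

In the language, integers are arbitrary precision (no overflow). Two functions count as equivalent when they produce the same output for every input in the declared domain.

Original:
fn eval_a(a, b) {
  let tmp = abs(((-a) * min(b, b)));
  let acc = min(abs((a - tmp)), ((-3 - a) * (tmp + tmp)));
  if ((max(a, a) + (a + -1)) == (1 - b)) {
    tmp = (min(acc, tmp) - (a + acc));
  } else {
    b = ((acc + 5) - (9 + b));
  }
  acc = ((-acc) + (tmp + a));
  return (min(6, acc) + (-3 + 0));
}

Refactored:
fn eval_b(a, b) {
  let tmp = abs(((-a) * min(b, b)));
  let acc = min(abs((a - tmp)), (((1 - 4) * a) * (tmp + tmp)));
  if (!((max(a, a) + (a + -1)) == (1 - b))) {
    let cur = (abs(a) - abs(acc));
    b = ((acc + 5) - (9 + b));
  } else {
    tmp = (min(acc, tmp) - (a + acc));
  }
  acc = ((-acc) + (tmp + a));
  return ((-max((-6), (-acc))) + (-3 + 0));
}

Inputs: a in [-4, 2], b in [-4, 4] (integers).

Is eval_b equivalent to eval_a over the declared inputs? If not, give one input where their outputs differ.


Consider the input a=-3, b=-4.
eval_a: tmp := 12 | acc := 0 | ((max(a, a) + (a + -1)) == (1 - b)): false | b := 0 | acc := 9 | result 3
eval_b: tmp := 12 | acc := 15 | (!((max(a, a) + (a + -1)) == (1 - b))): true | cur := -12 | b := 15 | acc := -6 | result -9
3 against -9: the behavior changed.
verdict: not equivalent; witness: a=-3, b=-4


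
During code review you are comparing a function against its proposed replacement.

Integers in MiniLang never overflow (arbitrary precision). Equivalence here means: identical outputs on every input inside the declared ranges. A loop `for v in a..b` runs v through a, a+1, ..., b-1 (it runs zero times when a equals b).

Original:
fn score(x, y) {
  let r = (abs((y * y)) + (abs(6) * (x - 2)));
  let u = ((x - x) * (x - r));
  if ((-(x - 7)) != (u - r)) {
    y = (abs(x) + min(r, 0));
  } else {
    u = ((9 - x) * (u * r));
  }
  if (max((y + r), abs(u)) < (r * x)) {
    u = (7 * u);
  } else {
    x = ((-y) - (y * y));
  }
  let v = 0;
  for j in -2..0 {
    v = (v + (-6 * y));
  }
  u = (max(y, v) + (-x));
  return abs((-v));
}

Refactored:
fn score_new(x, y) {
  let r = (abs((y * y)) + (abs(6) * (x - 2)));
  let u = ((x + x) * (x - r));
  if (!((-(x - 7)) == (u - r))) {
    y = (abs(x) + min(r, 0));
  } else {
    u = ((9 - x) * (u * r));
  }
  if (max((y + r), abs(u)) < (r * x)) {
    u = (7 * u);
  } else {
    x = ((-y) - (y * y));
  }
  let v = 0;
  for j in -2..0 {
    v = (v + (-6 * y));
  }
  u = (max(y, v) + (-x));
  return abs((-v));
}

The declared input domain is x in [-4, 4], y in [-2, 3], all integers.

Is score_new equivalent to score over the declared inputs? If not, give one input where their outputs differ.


Evaluate both at x=1, y=0.
score: r=-6, then u=0, then ((-(x - 7)) != (u - r)) is false, then u=0, then (max((y + r), abs(u)) < (r * x)) is false, then x=0, then v=0, then (j=-2), then v=0, then (j=-1), then v=0, then u=0, then returns 0
score_new: r=-6, then u=14, then (!((-(x - 7)) == (u - r))) is true, then y=-5, then (max((y + r), abs(u)) < (r * x)) is false, then x=-20, then v=0, then (j=-2), then v=30, then (j=-1), then v=60, then u=80, then returns 60
0 against 60: the behavior changed.
verdict: not equivalent; witness: x=1, y=0


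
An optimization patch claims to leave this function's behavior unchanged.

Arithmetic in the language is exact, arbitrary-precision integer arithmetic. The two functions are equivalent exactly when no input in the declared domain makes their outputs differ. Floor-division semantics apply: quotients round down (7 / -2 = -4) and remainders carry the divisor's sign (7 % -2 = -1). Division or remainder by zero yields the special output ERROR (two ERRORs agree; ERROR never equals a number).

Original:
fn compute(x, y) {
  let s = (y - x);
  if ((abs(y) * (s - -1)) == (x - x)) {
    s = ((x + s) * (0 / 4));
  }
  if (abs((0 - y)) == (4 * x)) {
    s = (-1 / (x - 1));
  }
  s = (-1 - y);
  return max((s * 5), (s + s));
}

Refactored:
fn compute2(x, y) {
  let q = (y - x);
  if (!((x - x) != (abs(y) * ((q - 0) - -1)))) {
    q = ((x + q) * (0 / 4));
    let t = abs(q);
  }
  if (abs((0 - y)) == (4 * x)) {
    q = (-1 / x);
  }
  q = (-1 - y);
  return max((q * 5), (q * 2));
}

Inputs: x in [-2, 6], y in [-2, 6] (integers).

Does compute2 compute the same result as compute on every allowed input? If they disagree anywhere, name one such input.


Take x=0, y=0.
compute: s := 0 | ((abs(y) * (s - -1)) == (x - x)): true | s := 0 | (abs((0 - y)) == (4 * x)): true | s := 1 | s := -1 | result -2
compute2: q := 0 | (!((x - x) != (abs(y) * ((q - 0) - -1)))): true | q := 0 | t := 0 | (abs((0 - y)) == (4 * x)): true | divide-by-zero, output ERROR
-2 != ERROR, so the rewrite changes behavior.
verdict: not equivalent; witness: x=0, y=0


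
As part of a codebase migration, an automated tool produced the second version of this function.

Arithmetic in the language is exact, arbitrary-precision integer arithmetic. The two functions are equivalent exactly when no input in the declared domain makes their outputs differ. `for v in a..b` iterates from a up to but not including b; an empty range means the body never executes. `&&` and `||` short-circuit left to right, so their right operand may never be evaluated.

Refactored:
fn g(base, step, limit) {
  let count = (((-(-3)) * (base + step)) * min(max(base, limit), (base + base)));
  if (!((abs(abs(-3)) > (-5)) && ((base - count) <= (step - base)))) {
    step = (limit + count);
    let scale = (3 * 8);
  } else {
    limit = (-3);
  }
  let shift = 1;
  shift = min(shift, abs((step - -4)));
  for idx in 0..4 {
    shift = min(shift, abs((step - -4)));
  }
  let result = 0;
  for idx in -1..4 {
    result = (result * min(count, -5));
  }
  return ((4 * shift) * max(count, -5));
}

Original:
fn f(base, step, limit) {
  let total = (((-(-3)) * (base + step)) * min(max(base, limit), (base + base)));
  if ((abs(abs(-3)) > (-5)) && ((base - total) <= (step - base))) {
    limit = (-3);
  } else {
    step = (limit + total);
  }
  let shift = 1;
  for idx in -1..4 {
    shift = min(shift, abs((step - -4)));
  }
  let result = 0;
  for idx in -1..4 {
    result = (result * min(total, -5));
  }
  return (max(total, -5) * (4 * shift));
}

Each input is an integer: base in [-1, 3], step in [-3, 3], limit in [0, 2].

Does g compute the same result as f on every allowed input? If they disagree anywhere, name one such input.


The two versions differ — the changes include loop structure differs; arithmetic usage differs; boolean connective usage differs; local variable names differ; statement counts differ; constant usage differs; min/max/abs usage differs.
As a probe, take base=1, step=2, limit=2: f runs total=18, then ((abs(abs(-3)) > (-5)) && ((base - total) <= (step - base))) is true, then limit=-3, then shift=1, then (idx=-1), then shift=1, then (idx=0), then shift=1, then (idx=1), then shift=1, then (idx=2), then shift=1, then (idx=3), then shift=1, then result=0, then (idx=-1), then result=0, then (idx=0), then result=0, then (idx=1), then result=0, then (idx=2), then result=0, then (idx=3), then result=0, then returns 72; g runs count=18, then (!((abs(abs(-3)) > (-5)) && ((base - count) <= (step - base)))) is false, then limit=-3, then shift=1, then shift=1, then (idx=0), then shift=1, then (idx=1), then shift=1, then (idx=2), then shift=1, then (idx=3), then shift=1, then result=0, then (idx=-1), then result=0, then (idx=0), then result=0, then (idx=1), then result=0, then (idx=2), then result=0, then (idx=3), then result=0, then returns 72; both end at 72.
Every one of the 105 inputs gives matching results.
verdict: equivalent


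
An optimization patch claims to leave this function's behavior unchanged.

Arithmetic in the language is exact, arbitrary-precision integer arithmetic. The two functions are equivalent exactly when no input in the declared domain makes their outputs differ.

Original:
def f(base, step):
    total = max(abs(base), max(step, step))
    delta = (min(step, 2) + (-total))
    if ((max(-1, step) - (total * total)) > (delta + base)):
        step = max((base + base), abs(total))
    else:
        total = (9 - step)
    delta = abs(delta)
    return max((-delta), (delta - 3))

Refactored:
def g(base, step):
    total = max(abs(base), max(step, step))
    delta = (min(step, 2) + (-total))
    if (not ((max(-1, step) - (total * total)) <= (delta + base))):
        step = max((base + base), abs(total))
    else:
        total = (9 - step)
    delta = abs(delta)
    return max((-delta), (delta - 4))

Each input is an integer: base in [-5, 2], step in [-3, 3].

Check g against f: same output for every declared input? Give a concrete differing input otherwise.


On input base=-5, step=-3, f returns 5 while g returns 4.
verdict: not equivalent; witness: base=-5, step=-3


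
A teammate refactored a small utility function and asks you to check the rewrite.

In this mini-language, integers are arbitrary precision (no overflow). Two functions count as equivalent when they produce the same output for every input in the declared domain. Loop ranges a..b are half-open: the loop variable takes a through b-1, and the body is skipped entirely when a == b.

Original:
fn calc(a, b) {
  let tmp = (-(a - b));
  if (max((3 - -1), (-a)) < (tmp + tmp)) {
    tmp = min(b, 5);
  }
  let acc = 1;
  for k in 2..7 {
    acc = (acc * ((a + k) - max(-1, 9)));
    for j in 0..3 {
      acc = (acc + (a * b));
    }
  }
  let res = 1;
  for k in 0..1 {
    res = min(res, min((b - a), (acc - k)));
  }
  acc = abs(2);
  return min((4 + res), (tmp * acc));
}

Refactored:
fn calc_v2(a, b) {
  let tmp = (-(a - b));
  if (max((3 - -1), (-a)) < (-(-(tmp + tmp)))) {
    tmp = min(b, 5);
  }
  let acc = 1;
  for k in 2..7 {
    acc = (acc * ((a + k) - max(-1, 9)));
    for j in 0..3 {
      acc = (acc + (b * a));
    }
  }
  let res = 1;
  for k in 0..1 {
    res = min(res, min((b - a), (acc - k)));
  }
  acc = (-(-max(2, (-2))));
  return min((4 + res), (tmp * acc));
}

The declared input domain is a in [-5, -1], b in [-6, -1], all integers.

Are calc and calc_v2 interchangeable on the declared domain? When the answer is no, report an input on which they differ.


Changes here: min/max/abs usage differs, constant usage differs; the full 30-point sweep finds no disagreement.
verdict: equivalent


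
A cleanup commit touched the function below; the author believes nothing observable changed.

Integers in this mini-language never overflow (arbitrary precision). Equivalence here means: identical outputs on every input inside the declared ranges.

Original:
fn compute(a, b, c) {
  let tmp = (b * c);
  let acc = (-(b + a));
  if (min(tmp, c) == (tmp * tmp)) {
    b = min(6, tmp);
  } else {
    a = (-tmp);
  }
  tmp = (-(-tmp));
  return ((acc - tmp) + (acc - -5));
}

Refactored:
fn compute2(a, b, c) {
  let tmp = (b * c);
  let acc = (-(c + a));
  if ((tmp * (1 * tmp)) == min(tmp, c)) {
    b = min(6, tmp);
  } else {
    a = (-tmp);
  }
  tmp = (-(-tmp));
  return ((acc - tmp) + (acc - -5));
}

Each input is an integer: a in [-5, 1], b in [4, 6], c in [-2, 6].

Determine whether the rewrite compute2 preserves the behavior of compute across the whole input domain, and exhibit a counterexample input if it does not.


Try a=-5, b=4, c=-2.
compute: tmp := -8 | acc := 1 | (min(tmp, c) == (tmp * tmp)): false | a := 8 | tmp := -8 | result 15
compute2: tmp := -8 | acc := 7 | ((tmp * (1 * tmp)) == min(tmp, c)): false | a := 8 | tmp := -8 | result 27
15 vs 27 — the two versions disagree here.
verdict: not equivalent; witness: a=-5, b=4, c=-2


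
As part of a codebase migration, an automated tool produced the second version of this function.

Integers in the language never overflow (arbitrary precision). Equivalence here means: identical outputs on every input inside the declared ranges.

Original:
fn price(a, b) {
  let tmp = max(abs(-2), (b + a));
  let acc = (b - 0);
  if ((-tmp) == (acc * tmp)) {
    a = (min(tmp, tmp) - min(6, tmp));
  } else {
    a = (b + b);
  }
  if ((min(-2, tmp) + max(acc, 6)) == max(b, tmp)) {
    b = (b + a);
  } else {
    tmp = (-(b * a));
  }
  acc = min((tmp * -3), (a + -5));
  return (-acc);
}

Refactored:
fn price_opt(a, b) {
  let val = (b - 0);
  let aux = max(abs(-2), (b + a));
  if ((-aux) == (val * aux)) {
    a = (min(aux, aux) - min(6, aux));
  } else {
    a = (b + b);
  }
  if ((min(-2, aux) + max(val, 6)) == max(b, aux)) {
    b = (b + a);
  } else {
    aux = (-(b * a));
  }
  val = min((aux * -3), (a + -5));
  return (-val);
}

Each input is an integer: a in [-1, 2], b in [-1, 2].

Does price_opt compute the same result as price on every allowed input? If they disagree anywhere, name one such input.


Side by side, the visible changes include: local variable names differ.
One worked example (a=-1, b=1) — price: tmp becomes 2; next acc becomes 1; next ((-tmp) == (acc * tmp)) evaluates to false; next a becomes 2; next ((min(-2, tmp) + max(acc, 6)) == max(b, tmp)) evaluates to false; next tmp becomes -2; next acc becomes -3; next final value 3; price_opt: val becomes 1; next aux becomes 2; next ((-aux) == (val * aux)) evaluates to false; next a becomes 2; next ((min(-2, aux) + max(val, 6)) == max(b, aux)) evaluates to false; next aux becomes -2; next val becomes -3; next final value 3; agreement on 3.
An exhaustive pass over the 16 declared inputs shows identical outputs.
verdict: equivalent


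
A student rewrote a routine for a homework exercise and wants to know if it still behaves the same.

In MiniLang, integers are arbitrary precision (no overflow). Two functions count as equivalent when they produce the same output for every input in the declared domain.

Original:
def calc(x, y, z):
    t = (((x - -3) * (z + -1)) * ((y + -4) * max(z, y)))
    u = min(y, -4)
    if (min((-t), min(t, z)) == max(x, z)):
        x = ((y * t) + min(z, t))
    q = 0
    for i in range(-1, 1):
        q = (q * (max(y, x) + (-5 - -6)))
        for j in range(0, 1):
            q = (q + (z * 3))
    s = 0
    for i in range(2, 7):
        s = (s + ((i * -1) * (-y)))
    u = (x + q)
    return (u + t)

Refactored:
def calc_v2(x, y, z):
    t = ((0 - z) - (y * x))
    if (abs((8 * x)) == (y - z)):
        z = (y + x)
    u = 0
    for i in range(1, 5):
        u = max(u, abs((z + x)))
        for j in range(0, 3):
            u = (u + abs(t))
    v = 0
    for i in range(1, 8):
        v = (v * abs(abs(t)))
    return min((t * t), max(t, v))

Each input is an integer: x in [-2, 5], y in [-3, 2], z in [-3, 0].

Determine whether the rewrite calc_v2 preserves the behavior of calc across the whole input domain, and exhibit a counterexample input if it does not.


Not equivalent: x=-2, y=-3, z=-3 separates them (-86 vs 0).
calc: t = -84; u = -4; (min((-t), min(t, z)) == max(x, z)) -> false; q = 0; [i=-1]; q = 0; [j=0]; q = -9; [i=0]; q = 9; [j=0]; q = 0; s = 0; [i=2]; s = -6; [i=3]; s = -15; [i=4]; s = -27; [i=5]; s = -42; [i=6]; s = -60; u = -2; return -86
calc_v2: t = -3; (abs((8 * x)) == (y - z)) -> false; u = 0; [i=1]; u = 5; [j=0]; u = 8; [j=1]; u = 11; [j=2]; u = 14; [i=2]; u = 14; [j=0]; u = 17; [j=1]; u = 20; [j=2]; u = 23; [i=3]; u = 23; [j=0]; u = 26; [j=1]; u = 29; [j=2]; u = 32; [i=4]; u = 32; [j=0]; u = 35; [j=1]; u = 38; [j=2]; u = 41; v = 0; [i=1]; v = 0; [i=2]; v = 0; [i=3]; v = 0; [i=4]; v = 0; [i=5]; v = 0; [i=6]; v = 0; [i=7]; v = 0; return 0
verdict: not equivalent; witness: x=-2, y=-3, z=-3


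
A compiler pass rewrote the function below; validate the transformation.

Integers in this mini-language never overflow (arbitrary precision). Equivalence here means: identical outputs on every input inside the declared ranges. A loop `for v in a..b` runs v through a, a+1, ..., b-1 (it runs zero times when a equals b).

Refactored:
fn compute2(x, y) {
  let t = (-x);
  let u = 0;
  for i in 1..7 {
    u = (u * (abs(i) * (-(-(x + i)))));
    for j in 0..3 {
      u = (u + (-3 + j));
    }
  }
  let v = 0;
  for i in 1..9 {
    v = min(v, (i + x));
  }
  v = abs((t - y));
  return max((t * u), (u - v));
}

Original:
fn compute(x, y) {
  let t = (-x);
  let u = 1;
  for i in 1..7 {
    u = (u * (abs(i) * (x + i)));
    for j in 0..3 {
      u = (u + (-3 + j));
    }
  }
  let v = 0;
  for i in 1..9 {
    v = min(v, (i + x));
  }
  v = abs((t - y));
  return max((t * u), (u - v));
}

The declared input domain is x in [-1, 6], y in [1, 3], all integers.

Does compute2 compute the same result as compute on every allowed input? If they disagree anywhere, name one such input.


Not equivalent: x=1, y=1 separates them (9231018 vs 12859818).
compute: t = -1; u = 1; [i=1]; u = 2; [j=0]; u = -1; [j=1]; u = -3; [j=2]; u = -4; [i=2]; u = -24; [j=0]; u = -27; [j=1]; u = -29; [j=2]; u = -30; [i=3]; u = -360; [j=0]; u = -363; [j=1]; u = -365; [j=2]; u = -366; [i=4]; u = -7320; [j=0]; u = -7323; [j=1]; u = -7325; [j=2]; u = -7326; [i=5]; u = -219780; [j=0]; u = -219783; [j=1]; u = -219785; [j=2]; u = -219786; [i=6]; u = -9231012; [j=0]; u = -9231015; [j=1]; u = -9231017; [j=2]; u = -9231018; v = 0; [i=1]; v = 0; [i=2]; v = 0; [i=3]; v = 0; [i=4]; v = 0; [i=5]; v = 0; [i=6]; v = 0; [i=7]; v = 0; [i=8]; v = 0; v = 2; return 9231018
compute2: t = -1; u = 0; [i=1]; u = 0; [j=0]; u = -3; [j=1]; u = -5; [j=2]; u = -6; [i=2]; u = -36; [j=0]; u = -39; [j=1]; u = -41; [j=2]; u = -42; [i=3]; u = -504; [j=0]; u = -507; [j=1]; u = -509; [j=2]; u = -510; [i=4]; u = -10200; [j=0]; u = -10203; [j=1]; u = -10205; [j=2]; u = -10206; [i=5]; u = -306180; [j=0]; u = -306183; [j=1]; u = -306185; [j=2]; u = -306186; [i=6]; u = -12859812; [j=0]; u = -12859815; [j=1]; u = -12859817; [j=2]; u = -12859818; v = 0; [i=1]; v = 0; [i=2]; v = 0; [i=3]; v = 0; [i=4]; v = 0; [i=5]; v = 0; [i=6]; v = 0; [i=7]; v = 0; [i=8]; v = 0; v = 2; return 12859818
verdict: not equivalent; witness: x=1, y=1


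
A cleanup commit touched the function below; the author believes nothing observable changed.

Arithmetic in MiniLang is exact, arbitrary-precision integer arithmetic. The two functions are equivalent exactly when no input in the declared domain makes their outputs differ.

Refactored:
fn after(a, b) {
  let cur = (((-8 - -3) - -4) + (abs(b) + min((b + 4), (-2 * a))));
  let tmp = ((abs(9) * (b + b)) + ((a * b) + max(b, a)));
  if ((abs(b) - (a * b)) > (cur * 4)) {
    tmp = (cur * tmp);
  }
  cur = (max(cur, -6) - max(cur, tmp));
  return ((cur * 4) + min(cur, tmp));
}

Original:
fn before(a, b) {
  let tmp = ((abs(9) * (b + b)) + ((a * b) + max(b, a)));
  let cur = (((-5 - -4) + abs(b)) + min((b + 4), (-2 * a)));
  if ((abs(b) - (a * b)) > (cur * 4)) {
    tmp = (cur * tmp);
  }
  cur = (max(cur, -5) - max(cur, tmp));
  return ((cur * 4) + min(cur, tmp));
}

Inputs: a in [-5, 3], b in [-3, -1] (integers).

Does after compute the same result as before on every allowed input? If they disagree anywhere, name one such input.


Not equivalent: a=3, b=-1 separates them (-565 vs -570).
before: tmp = -18; cur = -6; ((abs(b) - (a * b)) > (cur * 4)) -> true; tmp = 108; cur = -113; return -565
after: cur = -6; tmp = -18; ((abs(b) - (a * b)) > (cur * 4)) -> true; tmp = 108; cur = -114; return -570
verdict: not equivalent; witness: a=3, b=-1


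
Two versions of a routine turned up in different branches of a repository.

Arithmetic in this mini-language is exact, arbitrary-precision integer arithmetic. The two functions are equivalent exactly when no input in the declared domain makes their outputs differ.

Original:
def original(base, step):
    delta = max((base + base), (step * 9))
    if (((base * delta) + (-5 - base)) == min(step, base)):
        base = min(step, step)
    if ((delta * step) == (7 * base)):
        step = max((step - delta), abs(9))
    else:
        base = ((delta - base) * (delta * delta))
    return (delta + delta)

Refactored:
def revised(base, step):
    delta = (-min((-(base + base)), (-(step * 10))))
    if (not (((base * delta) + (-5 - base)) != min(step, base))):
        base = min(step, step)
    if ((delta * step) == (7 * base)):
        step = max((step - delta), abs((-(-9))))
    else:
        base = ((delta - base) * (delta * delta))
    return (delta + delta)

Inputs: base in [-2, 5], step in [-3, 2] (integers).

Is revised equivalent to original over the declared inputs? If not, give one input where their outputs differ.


On input base=-2, step=1, original returns 18 while revised returns 20.
verdict: not equivalent; witness: base=-2, step=1


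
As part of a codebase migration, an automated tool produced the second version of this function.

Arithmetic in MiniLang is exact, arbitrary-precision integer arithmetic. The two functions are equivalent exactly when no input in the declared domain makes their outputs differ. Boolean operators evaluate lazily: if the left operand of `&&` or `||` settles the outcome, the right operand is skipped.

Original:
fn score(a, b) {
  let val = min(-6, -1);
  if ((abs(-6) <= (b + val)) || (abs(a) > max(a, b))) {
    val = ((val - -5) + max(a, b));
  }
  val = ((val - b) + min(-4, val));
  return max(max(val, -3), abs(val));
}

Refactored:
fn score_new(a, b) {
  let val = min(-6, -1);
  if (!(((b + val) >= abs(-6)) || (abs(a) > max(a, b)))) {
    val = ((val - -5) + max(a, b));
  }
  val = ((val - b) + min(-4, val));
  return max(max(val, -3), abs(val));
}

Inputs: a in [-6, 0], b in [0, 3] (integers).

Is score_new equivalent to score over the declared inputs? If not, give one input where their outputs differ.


Not equivalent: a=-6, b=0 separates them (5 vs 12).
score: val := -6 | ((abs(-6) <= (b + val)) || (abs(a) > max(a, b))): true | val := -1 | val := -5 | result 5
score_new: val := -6 | (!(((b + val) >= abs(-6)) || (abs(a) > max(a, b)))): false | val := -12 | result 12
verdict: not equivalent; witness: a=-6, b=0
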